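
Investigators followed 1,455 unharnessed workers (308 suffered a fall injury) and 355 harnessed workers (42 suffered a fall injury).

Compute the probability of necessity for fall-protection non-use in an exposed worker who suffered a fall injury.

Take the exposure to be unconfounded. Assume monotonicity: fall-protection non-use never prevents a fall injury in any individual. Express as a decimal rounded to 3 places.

PN ≈ 0.441

p₁ = P(outcome | exposed) = 308/1455 = 0.21168
p₀ = P(outcome | unexposed) = 42/355 = 0.11831
Under exogeneity and monotonicity, PN = (p₁ − p₀) / p₁.
PN = (0.21168 − 0.11831) / 0.21168 = 0.093374 / 0.21168 ≈ 0.4411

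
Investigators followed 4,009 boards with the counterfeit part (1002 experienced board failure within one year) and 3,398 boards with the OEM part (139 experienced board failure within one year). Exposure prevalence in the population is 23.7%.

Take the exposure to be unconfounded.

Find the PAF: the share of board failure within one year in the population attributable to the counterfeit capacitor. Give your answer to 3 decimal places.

PAF ≈ 0.548

p₁ = P(outcome | exposed) = 1002/4009 = 0.24994
p₀ = P(outcome | unexposed) = 139/3398 = 0.040906
Overall risk P(Y=1) = π·p₁ + (1−π)·p₀ = 0.237×0.24994 + 0.763×0.040906 = 0.090447.
Under exogeneity, PAF = [P(Y=1) − p₀] / P(Y=1).
PAF = (0.090447 − 0.040906) / 0.090447 ≈ 0.5477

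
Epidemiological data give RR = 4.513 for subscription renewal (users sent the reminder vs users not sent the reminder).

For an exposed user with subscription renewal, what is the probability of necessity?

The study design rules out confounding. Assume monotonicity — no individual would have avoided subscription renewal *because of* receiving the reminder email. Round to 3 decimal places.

Under exogeneity and monotonicity, PN = (RR − 1) / RR = 1 − 1/RR.
PN = (4.513 − 1) / 4.513 = 3.513 / 4.513 ≈ 0.7784

PN ≈ 0.778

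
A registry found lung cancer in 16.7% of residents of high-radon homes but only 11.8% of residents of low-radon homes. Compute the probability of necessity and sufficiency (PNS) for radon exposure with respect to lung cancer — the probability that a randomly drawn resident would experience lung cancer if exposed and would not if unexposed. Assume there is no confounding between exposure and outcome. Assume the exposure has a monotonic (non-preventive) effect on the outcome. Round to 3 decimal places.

p₁ = 0.167, p₀ = 0.118.
Under exogeneity and monotonicity, PNS = p₁ − p₀.
PNS = 0.167 − 0.118 = 0.049

PNS ≈ 0.049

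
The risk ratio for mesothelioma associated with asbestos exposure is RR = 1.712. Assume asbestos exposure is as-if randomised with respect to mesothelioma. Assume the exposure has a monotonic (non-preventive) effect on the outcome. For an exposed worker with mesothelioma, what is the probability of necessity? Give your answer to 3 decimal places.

Under exogeneity and monotonicity, PN = (RR − 1) / RR = 1 − 1/RR.
PN = (1.712 − 1) / 1.712 = 0.712 / 1.712 ≈ 0.4159

PN ≈ 0.416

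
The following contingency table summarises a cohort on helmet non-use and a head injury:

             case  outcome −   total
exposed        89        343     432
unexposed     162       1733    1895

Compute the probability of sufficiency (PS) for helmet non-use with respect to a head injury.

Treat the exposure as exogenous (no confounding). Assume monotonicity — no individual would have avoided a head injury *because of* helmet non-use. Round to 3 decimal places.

p₁ = P(outcome | exposed) = 89/432 = 0.20602
p₀ = P(outcome | unexposed) = 162/1895 = 0.085488
Under exogeneity and monotonicity, PS = (p₁ − p₀) / (1 − p₀).
PS = (0.20602 − 0.085488) / (1 − 0.085488) = 0.12053 / 0.91451 ≈ 0.1318

PS ≈ 0.132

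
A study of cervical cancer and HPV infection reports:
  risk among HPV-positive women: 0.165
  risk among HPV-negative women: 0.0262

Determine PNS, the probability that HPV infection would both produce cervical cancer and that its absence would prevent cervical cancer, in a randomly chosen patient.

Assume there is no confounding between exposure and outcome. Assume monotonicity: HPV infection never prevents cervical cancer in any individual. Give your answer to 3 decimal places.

PNS ≈ 0.139

Let p₁ = 0.165, p₀ = 0.0262.
Under exogeneity and monotonicity, PNS = p₁ − p₀.
PNS = 0.165 − 0.0262 = 0.1388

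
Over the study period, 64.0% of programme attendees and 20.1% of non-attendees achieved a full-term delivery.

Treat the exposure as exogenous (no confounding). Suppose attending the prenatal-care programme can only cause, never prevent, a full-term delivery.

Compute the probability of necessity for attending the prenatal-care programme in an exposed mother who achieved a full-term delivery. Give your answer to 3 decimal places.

PN ≈ 0.686

p₁ = 0.64, p₀ = 0.201.
Under exogeneity and monotonicity, PN = (p₁ − p₀) / p₁.
PN = (0.64 − 0.201) / 0.64 = 0.439 / 0.64 ≈ 0.6859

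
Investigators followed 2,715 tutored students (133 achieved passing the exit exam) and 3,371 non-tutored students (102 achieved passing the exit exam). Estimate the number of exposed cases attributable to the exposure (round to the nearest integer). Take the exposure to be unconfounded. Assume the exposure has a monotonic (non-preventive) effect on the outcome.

about 51 cases

p₁ = P(outcome | exposed) = 133/2715 = 0.048987
p₀ = P(outcome | unexposed) = 102/3371 = 0.030258
PN = (p₁ − p₀)/p₁ = (0.048987 − 0.030258) / 0.048987 ≈ 0.38233.
Attributable cases ≈ PN × (exposed cases) = 0.38233 × 133 ≈ 50.85.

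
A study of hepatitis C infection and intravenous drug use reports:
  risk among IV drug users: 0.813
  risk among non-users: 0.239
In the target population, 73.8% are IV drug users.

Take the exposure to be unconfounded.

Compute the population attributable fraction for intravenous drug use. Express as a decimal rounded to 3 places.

Let p₁ = 0.813, p₀ = 0.239.
Overall risk P(Y=1) = π·p₁ + (1−π)·p₀ = 0.738×0.813 + 0.262×0.239 = 0.66261.
Under exogeneity, PAF = [P(Y=1) − p₀] / P(Y=1).
PAF = (0.66261 − 0.239) / 0.66261 ≈ 0.6393

PAF ≈ 0.639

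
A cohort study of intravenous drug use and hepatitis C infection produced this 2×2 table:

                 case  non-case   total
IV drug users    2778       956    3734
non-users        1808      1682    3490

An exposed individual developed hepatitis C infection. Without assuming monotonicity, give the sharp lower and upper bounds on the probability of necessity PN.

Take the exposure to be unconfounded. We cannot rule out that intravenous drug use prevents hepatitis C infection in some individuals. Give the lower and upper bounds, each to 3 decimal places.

p₁ = P(outcome | exposed) = 2778/3734 = 0.74397
p₀ = P(outcome | unexposed) = 1808/3490 = 0.51805
Under exogeneity alone the bounds on PN are max{0,(p₁−p₀)/p₁} ≤ PN ≤ min{1,(1−p₀)/p₁}.
  lower = (p₁ − p₀)/p₁ = 0.22592 / 0.74397 ≈ 0.3037
  upper = min{1, (1 − p₀)/p₁} = 0.48195 / 0.74397 ≈ 0.6478

0.304 ≤ PN ≤ 0.648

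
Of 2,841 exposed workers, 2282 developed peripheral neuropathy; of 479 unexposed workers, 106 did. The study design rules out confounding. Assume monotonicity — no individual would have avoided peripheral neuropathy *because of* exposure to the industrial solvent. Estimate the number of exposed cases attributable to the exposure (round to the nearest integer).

about 1653 cases

p₁ = P(outcome | exposed) = 2282/2841 = 0.80324
p₀ = P(outcome | unexposed) = 106/479 = 0.22129
PN = (p₁ − p₀)/p₁ = (0.80324 − 0.22129) / 0.80324 ≈ 0.72450.
Attributable cases ≈ PN × (exposed cases) = 0.72450 × 2282 ≈ 1653.30.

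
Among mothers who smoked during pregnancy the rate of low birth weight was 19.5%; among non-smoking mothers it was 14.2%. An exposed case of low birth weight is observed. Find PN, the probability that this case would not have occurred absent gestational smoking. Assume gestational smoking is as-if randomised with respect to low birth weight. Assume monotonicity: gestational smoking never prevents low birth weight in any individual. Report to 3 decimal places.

p₁ = 0.195, p₀ = 0.142.
Under exogeneity and monotonicity, PN = (p₁ − p₀) / p₁.
PN = (0.195 − 0.142) / 0.195 = 0.053 / 0.195 ≈ 0.2718

PN ≈ 0.272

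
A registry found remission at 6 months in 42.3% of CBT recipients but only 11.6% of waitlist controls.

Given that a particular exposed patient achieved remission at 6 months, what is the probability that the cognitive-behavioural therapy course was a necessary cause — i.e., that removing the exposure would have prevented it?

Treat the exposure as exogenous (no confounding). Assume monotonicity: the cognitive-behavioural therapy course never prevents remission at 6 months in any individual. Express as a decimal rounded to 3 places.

PN ≈ 0.726

p₁ = 0.423, p₀ = 0.116.
Under exogeneity and monotonicity, PN = (p₁ − p₀) / p₁.
PN = (0.423 − 0.116) / 0.423 = 0.307 / 0.423 ≈ 0.7258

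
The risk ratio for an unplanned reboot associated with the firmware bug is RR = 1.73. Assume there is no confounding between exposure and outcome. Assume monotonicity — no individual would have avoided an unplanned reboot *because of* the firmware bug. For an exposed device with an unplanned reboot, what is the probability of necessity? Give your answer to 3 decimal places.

Under exogeneity and monotonicity, PN = (RR − 1) / RR = 1 − 1/RR.
PN = (1.73 − 1) / 1.73 = 0.73 / 1.73 ≈ 0.4220

PN ≈ 0.422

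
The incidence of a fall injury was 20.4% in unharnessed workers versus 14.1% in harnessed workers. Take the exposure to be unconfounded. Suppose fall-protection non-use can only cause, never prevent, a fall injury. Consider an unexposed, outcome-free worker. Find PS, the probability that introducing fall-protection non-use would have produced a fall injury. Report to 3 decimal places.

p₁ = 0.204, p₀ = 0.141.
Under exogeneity and monotonicity, PS = (p₁ − p₀) / (1 − p₀).
PS = (0.204 − 0.141) / (1 − 0.141) = 0.063 / 0.859 ≈ 0.0733

PS ≈ 0.073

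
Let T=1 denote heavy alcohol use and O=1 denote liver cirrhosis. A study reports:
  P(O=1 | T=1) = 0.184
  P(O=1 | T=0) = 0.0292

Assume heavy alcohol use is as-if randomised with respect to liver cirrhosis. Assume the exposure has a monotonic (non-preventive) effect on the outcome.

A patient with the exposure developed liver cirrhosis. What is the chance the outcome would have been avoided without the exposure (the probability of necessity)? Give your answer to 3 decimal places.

PN ≈ 0.841

Let p₁ = 0.184, p₀ = 0.0292.
Under exogeneity and monotonicity, PN = (p₁ − p₀) / p₁.
PN = (0.184 − 0.0292) / 0.184 = 0.1548 / 0.184 ≈ 0.8413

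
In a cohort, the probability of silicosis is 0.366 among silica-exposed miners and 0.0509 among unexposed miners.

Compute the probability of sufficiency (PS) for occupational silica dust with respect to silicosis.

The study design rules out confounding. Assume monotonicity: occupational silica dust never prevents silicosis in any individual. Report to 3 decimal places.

Let p₁ = 0.366, p₀ = 0.0509.
Under exogeneity and monotonicity, PS = (p₁ − p₀) / (1 − p₀).
PS = (0.366 − 0.0509) / (1 − 0.0509) = 0.3151 / 0.9491 ≈ 0.3320

PS ≈ 0.332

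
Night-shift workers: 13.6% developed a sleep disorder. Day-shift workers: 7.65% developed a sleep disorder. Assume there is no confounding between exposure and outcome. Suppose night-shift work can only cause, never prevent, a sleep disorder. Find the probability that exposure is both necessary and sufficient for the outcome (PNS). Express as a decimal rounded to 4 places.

PNS ≈ 0.0595

p₁ = 0.136, p₀ = 0.0765.
Under exogeneity and monotonicity, PNS = p₁ − p₀.
PNS = 0.136 − 0.0765 = 0.0595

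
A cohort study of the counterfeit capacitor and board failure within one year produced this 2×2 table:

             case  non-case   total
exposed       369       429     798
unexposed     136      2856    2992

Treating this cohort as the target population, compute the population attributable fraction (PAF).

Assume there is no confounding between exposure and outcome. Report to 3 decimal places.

p₁ = P(outcome | exposed) = 369/798 = 0.46241
p₀ = P(outcome | unexposed) = 136/2992 = 0.045455
Exposure prevalence π = 798/3790 = 0.21055; overall risk P(Y=1) = 0.13325.
Under exogeneity, PAF = [P(Y=1) − p₀]/P(Y=1).
PAF = (0.13325 − 0.045455) / 0.13325 ≈ 0.6589

PAF ≈ 0.659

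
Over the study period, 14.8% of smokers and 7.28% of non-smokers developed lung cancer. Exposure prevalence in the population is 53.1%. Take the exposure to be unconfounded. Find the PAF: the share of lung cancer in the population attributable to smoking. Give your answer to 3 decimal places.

p₁ = 0.148, p₀ = 0.0728.
Overall risk P(Y=1) = π·p₁ + (1−π)·p₀ = 0.531×0.148 + 0.469×0.0728 = 0.11273.
Under exogeneity, PAF = [P(Y=1) − p₀] / P(Y=1).
PAF = (0.11273 − 0.0728) / 0.11273 ≈ 0.3542

PAF ≈ 0.354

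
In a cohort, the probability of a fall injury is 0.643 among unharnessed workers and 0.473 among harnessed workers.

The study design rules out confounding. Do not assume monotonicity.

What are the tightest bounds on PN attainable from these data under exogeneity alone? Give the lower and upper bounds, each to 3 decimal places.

Let p₁ = 0.643, p₀ = 0.473.
Under exogeneity alone the bounds on PN are max{0,(p₁−p₀)/p₁} ≤ PN ≤ min{1,(1−p₀)/p₁}.
  lower = (p₁ − p₀)/p₁ = 0.17 / 0.643 ≈ 0.2644
  upper = min{1, (1 − p₀)/p₁} = 0.527 / 0.643 ≈ 0.8196

0.264 ≤ PN ≤ 0.820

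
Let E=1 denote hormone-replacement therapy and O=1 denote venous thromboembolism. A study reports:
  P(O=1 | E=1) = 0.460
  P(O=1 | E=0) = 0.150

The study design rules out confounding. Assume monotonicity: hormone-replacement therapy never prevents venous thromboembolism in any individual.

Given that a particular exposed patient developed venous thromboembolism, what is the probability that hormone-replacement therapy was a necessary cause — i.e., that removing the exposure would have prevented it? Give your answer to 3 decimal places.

Let p₁ = 0.46, p₀ = 0.15.
Under exogeneity and monotonicity, PN = (p₁ − p₀) / p₁.
PN = (0.46 − 0.15) / 0.46 = 0.31 / 0.46 ≈ 0.6739

PN ≈ 0.674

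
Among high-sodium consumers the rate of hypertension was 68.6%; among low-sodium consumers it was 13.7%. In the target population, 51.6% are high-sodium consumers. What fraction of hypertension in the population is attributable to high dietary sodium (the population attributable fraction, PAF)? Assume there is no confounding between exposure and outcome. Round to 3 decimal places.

p₁ = 0.686, p₀ = 0.137.
Overall risk P(Y=1) = π·p₁ + (1−π)·p₀ = 0.516×0.686 + 0.484×0.137 = 0.42028.
Under exogeneity, PAF = [P(Y=1) − p₀] / P(Y=1).
PAF = (0.42028 − 0.137) / 0.42028 ≈ 0.6740

PAF ≈ 0.674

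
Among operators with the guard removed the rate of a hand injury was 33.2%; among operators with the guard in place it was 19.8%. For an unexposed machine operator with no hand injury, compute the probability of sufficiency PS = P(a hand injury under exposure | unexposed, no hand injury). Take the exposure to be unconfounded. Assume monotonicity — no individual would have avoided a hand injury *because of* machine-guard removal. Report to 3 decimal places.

p₁ = 0.332, p₀ = 0.198.
Under exogeneity and monotonicity, PS = (p₁ − p₀) / (1 − p₀).
PS = (0.332 − 0.198) / (1 − 0.198) = 0.134 / 0.802 ≈ 0.1671

PS ≈ 0.167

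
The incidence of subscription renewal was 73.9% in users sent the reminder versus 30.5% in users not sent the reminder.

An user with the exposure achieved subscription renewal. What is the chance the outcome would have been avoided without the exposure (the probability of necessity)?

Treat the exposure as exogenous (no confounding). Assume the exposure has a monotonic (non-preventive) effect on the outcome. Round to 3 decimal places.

PN ≈ 0.587

p₁ = 0.739, p₀ = 0.305.
Under exogeneity and monotonicity, PN = (p₁ − p₀) / p₁.
PN = (0.739 − 0.305) / 0.739 = 0.434 / 0.739 ≈ 0.5873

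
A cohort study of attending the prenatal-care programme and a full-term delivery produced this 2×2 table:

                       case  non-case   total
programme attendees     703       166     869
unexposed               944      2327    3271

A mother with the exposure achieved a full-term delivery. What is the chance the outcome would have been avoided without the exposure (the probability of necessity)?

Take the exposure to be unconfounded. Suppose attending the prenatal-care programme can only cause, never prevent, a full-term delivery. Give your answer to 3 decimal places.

PN ≈ 0.643

p₁ = P(outcome | exposed) = 703/869 = 0.80898
p₀ = P(outcome | unexposed) = 944/3271 = 0.2886
Under exogeneity and monotonicity, PN = (p₁ − p₀)/p₁.
PN = (0.80898 − 0.2886) / 0.80898 ≈ 0.6433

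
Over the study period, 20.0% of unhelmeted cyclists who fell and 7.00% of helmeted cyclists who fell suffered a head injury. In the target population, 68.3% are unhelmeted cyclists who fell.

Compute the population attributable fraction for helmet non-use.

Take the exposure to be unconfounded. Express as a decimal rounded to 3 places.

PAF ≈ 0.559

p₁ = 0.2, p₀ = 0.07.
Overall risk P(Y=1) = π·p₁ + (1−π)·p₀ = 0.683×0.2 + 0.317×0.07 = 0.15879.
Under exogeneity, PAF = [P(Y=1) − p₀] / P(Y=1).
PAF = (0.15879 − 0.07) / 0.15879 ≈ 0.5592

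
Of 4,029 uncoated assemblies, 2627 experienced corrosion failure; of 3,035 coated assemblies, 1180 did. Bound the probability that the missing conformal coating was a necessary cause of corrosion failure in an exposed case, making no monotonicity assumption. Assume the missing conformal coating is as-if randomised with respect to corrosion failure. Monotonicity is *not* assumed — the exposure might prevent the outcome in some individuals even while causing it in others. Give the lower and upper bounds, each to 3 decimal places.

p₁ = P(outcome | exposed) = 2627/4029 = 0.65202
p₀ = P(outcome | unexposed) = 1180/3035 = 0.3888
Under exogeneity alone the bounds on PN are max{0,(p₁−p₀)/p₁} ≤ PN ≤ min{1,(1−p₀)/p₁}.
  lower = (p₁ − p₀)/p₁ = 0.26323 / 0.65202 ≈ 0.4037
  upper = min{1, (1 − p₀)/p₁} = 0.6112 / 0.65202 ≈ 0.9374

0.404 ≤ PN ≤ 0.937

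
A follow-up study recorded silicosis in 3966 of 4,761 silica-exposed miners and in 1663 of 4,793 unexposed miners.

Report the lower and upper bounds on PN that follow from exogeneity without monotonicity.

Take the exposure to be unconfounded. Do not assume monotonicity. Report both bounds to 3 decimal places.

0.583 ≤ PN ≤ 0.784

p₁ = P(outcome | exposed) = 3966/4761 = 0.83302
p₀ = P(outcome | unexposed) = 1663/4793 = 0.34696
Under exogeneity alone the bounds on PN are max{0,(p₁−p₀)/p₁} ≤ PN ≤ min{1,(1−p₀)/p₁}.
  lower = (p₁ − p₀)/p₁ = 0.48605 / 0.83302 ≈ 0.5835
  upper = min{1, (1 − p₀)/p₁} = 0.65304 / 0.83302 ≈ 0.7839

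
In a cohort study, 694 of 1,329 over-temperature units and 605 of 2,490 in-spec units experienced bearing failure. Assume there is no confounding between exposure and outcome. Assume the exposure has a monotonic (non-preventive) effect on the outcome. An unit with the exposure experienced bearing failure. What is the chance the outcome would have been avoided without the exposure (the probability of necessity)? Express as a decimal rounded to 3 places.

PN ≈ 0.535

p₁ = P(outcome | exposed) = 694/1329 = 0.5222
p₀ = P(outcome | unexposed) = 605/2490 = 0.24297
Under exogeneity and monotonicity, PN = (p₁ − p₀) / p₁.
PN = (0.5222 − 0.24297) / 0.5222 = 0.27923 / 0.5222 ≈ 0.5347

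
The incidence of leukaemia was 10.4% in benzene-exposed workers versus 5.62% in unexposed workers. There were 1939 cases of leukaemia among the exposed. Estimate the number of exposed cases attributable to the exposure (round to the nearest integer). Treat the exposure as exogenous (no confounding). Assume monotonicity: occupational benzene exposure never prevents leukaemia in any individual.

p₁ = 0.104, p₀ = 0.0562.
PN = (p₁ − p₀)/p₁ = (0.104 − 0.0562) / 0.104 ≈ 0.45962.
Attributable cases ≈ PN × (exposed cases) = 0.45962 × 1939 ≈ 891.19.

about 891 cases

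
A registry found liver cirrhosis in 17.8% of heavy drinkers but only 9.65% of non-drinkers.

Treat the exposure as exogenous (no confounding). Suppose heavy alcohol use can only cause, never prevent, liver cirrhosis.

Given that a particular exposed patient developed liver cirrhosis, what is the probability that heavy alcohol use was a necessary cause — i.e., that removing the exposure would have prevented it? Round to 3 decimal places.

PN ≈ 0.458

p₁ = 0.178, p₀ = 0.0965.
Under exogeneity and monotonicity, PN = (p₁ − p₀) / p₁.
PN = (0.178 − 0.0965) / 0.178 = 0.0815 / 0.178 ≈ 0.4579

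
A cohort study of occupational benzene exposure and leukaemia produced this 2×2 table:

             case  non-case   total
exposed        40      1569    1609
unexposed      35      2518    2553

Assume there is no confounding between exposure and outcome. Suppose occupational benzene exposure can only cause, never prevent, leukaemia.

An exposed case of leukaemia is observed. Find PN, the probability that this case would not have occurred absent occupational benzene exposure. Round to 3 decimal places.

PN ≈ 0.449

p₁ = P(outcome | exposed) = 40/1609 = 0.02486
p₀ = P(outcome | unexposed) = 35/2553 = 0.013709
Under exogeneity and monotonicity, PN = (p₁ − p₀)/p₁.
PN = (0.02486 − 0.013709) / 0.02486 ≈ 0.4485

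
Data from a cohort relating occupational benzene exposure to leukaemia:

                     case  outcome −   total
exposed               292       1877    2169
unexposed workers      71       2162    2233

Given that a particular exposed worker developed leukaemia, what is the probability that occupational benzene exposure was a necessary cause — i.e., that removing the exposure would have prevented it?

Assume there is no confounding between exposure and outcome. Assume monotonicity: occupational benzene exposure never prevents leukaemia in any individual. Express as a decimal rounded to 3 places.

PN ≈ 0.764

p₁ = P(outcome | exposed) = 292/2169 = 0.13462
p₀ = P(outcome | unexposed) = 71/2233 = 0.031796
Under exogeneity and monotonicity, PN = (p₁ − p₀)/p₁.
PN = (0.13462 − 0.031796) / 0.13462 ≈ 0.7638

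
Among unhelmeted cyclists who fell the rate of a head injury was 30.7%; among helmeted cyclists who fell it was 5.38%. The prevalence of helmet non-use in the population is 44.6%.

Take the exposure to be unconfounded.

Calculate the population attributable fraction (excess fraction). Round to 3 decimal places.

PAF ≈ 0.677

p₁ = 0.307, p₀ = 0.0538.
Overall risk P(Y=1) = π·p₁ + (1−π)·p₀ = 0.446×0.307 + 0.554×0.0538 = 0.16673.
Under exogeneity, PAF = [P(Y=1) − p₀] / P(Y=1).
PAF = (0.16673 − 0.0538) / 0.16673 ≈ 0.6773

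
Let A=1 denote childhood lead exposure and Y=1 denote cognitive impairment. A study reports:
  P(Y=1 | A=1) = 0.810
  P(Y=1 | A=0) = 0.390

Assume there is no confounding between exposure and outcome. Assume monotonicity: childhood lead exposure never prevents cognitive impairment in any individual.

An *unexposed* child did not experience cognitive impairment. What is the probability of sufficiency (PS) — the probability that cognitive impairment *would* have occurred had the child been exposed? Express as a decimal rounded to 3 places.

PS ≈ 0.689

Let p₁ = 0.81, p₀ = 0.39.
Under exogeneity and monotonicity, PS = (p₁ − p₀) / (1 − p₀).
PS = (0.81 − 0.39) / (1 − 0.39) = 0.42 / 0.61 ≈ 0.6885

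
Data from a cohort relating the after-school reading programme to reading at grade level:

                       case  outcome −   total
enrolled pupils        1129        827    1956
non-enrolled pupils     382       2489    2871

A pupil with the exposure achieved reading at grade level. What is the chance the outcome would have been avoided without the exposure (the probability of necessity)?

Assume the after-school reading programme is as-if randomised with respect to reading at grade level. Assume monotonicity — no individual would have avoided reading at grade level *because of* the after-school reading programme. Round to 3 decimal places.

PN ≈ 0.769

p₁ = P(outcome | exposed) = 1129/1956 = 0.5772
p₀ = P(outcome | unexposed) = 382/2871 = 0.13305
Under exogeneity and monotonicity, PN = (p₁ − p₀)/p₁.
PN = (0.5772 − 0.13305) / 0.5772 ≈ 0.7695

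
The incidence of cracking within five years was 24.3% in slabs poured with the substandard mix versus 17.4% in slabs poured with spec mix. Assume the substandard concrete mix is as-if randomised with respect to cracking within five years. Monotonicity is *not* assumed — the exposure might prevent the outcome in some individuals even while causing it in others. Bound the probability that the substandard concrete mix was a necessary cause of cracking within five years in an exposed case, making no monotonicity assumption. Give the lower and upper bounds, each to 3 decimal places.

0.284 ≤ PN ≤ 1.000

p₁ = 0.243, p₀ = 0.174.
Under exogeneity alone the bounds on PN are max{0,(p₁−p₀)/p₁} ≤ PN ≤ min{1,(1−p₀)/p₁}.
  lower = (p₁ − p₀)/p₁ = 0.069 / 0.243 ≈ 0.2840
  upper = min{1, (1 − p₀)/p₁} = 0.826 / 0.243 ≈ 3.3992 → capped at 1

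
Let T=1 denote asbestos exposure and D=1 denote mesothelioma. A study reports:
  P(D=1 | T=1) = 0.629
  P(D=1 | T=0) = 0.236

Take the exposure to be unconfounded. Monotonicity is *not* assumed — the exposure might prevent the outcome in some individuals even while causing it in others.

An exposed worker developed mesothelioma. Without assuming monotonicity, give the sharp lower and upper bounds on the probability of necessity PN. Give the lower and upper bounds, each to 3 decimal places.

0.625 ≤ PN ≤ 1.000

Let p₁ = 0.629, p₀ = 0.236.
Under exogeneity alone the bounds on PN are max{0,(p₁−p₀)/p₁} ≤ PN ≤ min{1,(1−p₀)/p₁}.
  lower = (p₁ − p₀)/p₁ = 0.393 / 0.629 ≈ 0.6248
  upper = min{1, (1 − p₀)/p₁} = 0.764 / 0.629 ≈ 1.2146 → capped at 1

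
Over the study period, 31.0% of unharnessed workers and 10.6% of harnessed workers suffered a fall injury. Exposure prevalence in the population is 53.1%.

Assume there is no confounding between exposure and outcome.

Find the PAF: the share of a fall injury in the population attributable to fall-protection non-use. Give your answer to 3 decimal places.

p₁ = 0.31, p₀ = 0.106.
Overall risk P(Y=1) = π·p₁ + (1−π)·p₀ = 0.531×0.31 + 0.469×0.106 = 0.21432.
Under exogeneity, PAF = [P(Y=1) − p₀] / P(Y=1).
PAF = (0.21432 − 0.106) / 0.21432 ≈ 0.5054

PAF ≈ 0.505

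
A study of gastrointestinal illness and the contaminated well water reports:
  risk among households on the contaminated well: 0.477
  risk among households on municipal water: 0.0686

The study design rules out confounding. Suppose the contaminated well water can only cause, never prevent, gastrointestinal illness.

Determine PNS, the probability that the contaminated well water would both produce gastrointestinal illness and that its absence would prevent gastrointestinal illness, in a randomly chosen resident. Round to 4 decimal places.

PNS ≈ 0.4084

Let p₁ = 0.477, p₀ = 0.0686.
Under exogeneity and monotonicity, PNS = p₁ − p₀.
PNS = 0.477 − 0.0686 = 0.4084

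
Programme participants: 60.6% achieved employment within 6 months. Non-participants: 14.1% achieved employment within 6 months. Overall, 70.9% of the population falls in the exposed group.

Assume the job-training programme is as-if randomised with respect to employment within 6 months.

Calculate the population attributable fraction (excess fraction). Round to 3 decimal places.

p₁ = 0.606, p₀ = 0.141.
Overall risk P(Y=1) = π·p₁ + (1−π)·p₀ = 0.709×0.606 + 0.291×0.141 = 0.47069.
Under exogeneity, PAF = [P(Y=1) − p₀] / P(Y=1).
PAF = (0.47069 − 0.141) / 0.47069 ≈ 0.7004

PAF ≈ 0.700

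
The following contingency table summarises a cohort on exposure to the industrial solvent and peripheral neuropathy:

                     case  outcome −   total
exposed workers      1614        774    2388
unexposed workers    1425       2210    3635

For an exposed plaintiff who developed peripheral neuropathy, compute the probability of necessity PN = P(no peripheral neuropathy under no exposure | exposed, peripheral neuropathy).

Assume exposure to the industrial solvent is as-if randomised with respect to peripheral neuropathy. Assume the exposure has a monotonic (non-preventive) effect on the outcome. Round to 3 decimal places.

p₁ = P(outcome | exposed) = 1614/2388 = 0.67588
p₀ = P(outcome | unexposed) = 1425/3635 = 0.39202
Under exogeneity and monotonicity, PN = (p₁ − p₀) / p₁.
PN = (0.67588 − 0.39202) / 0.67588 = 0.28386 / 0.67588 ≈ 0.4200

PN ≈ 0.420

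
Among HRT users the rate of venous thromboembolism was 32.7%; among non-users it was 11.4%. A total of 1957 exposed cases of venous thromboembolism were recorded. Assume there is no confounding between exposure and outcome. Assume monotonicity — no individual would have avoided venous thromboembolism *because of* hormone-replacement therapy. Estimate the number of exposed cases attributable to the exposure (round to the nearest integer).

about 1275 cases

p₁ = 0.327, p₀ = 0.114.
PN = (p₁ − p₀)/p₁ = (0.327 − 0.114) / 0.327 ≈ 0.65138.
Attributable cases ≈ PN × (exposed cases) = 0.65138 × 1957 ≈ 1274.74.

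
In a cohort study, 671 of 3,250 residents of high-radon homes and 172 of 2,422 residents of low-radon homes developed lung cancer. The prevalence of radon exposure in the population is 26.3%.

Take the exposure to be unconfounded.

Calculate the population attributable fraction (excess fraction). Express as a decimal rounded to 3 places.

p₁ = P(outcome | exposed) = 671/3250 = 0.20646
p₀ = P(outcome | unexposed) = 172/2422 = 0.071016
Overall risk P(Y=1) = π·p₁ + (1−π)·p₀ = 0.263×0.20646 + 0.737×0.071016 = 0.10664.
Under exogeneity, PAF = [P(Y=1) − p₀] / P(Y=1).
PAF = (0.10664 − 0.071016) / 0.10664 ≈ 0.3340

PAF ≈ 0.334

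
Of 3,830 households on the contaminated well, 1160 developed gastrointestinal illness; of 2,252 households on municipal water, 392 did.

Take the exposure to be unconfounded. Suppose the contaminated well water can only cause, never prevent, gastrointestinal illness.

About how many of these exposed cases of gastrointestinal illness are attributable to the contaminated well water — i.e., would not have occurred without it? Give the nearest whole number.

p₁ = P(outcome | exposed) = 1160/3830 = 0.30287
p₀ = P(outcome | unexposed) = 392/2252 = 0.17407
PN = (p₁ − p₀)/p₁ = (0.30287 − 0.17407) / 0.30287 ≈ 0.42528.
Attributable cases ≈ PN × (exposed cases) = 0.42528 × 1160 ≈ 493.32.

about 493 cases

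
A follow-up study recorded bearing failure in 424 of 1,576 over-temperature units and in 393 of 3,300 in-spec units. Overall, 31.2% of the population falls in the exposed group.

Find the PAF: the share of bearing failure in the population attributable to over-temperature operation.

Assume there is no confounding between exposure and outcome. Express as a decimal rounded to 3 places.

PAF ≈ 0.282

p₁ = P(outcome | exposed) = 424/1576 = 0.26904
p₀ = P(outcome | unexposed) = 393/3300 = 0.11909
Overall risk P(Y=1) = π·p₁ + (1−π)·p₀ = 0.312×0.26904 + 0.688×0.11909 = 0.16587.
Under exogeneity, PAF = [P(Y=1) − p₀] / P(Y=1).
PAF = (0.16587 − 0.11909) / 0.16587 ≈ 0.2820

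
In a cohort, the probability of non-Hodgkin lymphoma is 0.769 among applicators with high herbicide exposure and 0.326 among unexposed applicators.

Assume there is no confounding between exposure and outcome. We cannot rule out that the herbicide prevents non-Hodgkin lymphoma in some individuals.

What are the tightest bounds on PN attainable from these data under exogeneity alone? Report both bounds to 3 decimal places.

Let p₁ = 0.769, p₀ = 0.326.
Under exogeneity alone the bounds on PN are max{0,(p₁−p₀)/p₁} ≤ PN ≤ min{1,(1−p₀)/p₁}.
  lower = (p₁ − p₀)/p₁ = 0.443 / 0.769 ≈ 0.5761
  upper = min{1, (1 − p₀)/p₁} = 0.674 / 0.769 ≈ 0.8765

0.576 ≤ PN ≤ 0.876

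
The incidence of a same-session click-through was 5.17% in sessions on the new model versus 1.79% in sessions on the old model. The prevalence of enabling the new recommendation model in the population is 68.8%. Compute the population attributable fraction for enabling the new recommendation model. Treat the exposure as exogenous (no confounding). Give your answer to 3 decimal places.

p₁ = 0.0517, p₀ = 0.0179.
Overall risk P(Y=1) = π·p₁ + (1−π)·p₀ = 0.688×0.0517 + 0.312×0.0179 = 0.041154.
Under exogeneity, PAF = [P(Y=1) − p₀] / P(Y=1).
PAF = (0.041154 − 0.0179) / 0.041154 ≈ 0.5651

PAF ≈ 0.565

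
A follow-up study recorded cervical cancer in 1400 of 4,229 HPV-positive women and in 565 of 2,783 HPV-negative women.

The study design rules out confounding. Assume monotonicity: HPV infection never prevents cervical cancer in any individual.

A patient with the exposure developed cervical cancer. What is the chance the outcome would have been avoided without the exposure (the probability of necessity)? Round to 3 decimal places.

p₁ = P(outcome | exposed) = 1400/4229 = 0.33105
p₀ = P(outcome | unexposed) = 565/2783 = 0.20302
Under exogeneity and monotonicity, PN = (p₁ − p₀) / p₁.
PN = (0.33105 − 0.20302) / 0.33105 = 0.12803 / 0.33105 ≈ 0.3867

PN ≈ 0.387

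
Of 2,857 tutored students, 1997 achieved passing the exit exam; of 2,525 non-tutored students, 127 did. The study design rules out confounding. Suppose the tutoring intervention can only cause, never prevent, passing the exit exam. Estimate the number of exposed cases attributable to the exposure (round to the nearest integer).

about 1853 cases

p₁ = P(outcome | exposed) = 1997/2857 = 0.69898
p₀ = P(outcome | unexposed) = 127/2525 = 0.050297
PN = (p₁ − p₀)/p₁ = (0.69898 − 0.050297) / 0.69898 ≈ 0.92804.
Attributable cases ≈ PN × (exposed cases) = 0.92804 × 1997 ≈ 1853.30.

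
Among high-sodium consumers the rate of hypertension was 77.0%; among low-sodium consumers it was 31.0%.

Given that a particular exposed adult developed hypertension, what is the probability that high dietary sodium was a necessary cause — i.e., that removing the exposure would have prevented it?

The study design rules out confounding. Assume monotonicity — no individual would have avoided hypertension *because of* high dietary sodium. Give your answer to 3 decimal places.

PN ≈ 0.597

p₁ = 0.77, p₀ = 0.31.
Under exogeneity and monotonicity, PN = (p₁ − p₀) / p₁.
PN = (0.77 − 0.31) / 0.77 = 0.46 / 0.77 ≈ 0.5974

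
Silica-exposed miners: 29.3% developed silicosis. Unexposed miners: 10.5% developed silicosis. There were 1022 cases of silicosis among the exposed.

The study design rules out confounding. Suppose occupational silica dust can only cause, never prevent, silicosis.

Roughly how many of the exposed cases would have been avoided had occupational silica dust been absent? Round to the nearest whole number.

p₁ = 0.293, p₀ = 0.105.
PN = (p₁ − p₀)/p₁ = (0.293 − 0.105) / 0.293 ≈ 0.64164.
Attributable cases ≈ PN × (exposed cases) = 0.64164 × 1022 ≈ 655.75.

about 656 cases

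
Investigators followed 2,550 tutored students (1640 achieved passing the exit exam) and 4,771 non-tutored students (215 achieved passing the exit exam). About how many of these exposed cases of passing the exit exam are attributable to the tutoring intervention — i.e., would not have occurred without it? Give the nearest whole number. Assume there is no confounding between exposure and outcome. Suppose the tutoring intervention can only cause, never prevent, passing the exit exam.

about 1525 cases

p₁ = P(outcome | exposed) = 1640/2550 = 0.64314
p₀ = P(outcome | unexposed) = 215/4771 = 0.045064
PN = (p₁ − p₀)/p₁ = (0.64314 − 0.045064) / 0.64314 ≈ 0.92993.
Attributable cases ≈ PN × (exposed cases) = 0.92993 × 1640 ≈ 1525.09.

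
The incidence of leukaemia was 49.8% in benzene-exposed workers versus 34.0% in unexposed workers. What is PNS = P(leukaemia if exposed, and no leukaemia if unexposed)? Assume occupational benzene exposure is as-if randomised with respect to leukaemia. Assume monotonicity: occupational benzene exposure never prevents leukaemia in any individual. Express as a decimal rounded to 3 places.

p₁ = 0.498, p₀ = 0.34.
Under exogeneity and monotonicity, PNS = p₁ − p₀.
PNS = 0.498 − 0.34 = 0.158

PNS ≈ 0.158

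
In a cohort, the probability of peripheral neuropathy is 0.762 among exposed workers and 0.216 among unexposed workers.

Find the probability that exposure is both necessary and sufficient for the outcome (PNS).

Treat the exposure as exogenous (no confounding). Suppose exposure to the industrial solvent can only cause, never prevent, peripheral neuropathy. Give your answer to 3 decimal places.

PNS ≈ 0.546

Let p₁ = 0.762, p₀ = 0.216.
Under exogeneity and monotonicity, PNS = p₁ − p₀.
PNS = 0.762 − 0.216 = 0.546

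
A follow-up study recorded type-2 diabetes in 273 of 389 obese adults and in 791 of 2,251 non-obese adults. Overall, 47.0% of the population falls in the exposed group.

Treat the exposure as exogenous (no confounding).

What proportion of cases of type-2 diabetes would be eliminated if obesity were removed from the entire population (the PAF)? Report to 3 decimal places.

p₁ = P(outcome | exposed) = 273/389 = 0.7018
p₀ = P(outcome | unexposed) = 791/2251 = 0.3514
Overall risk P(Y=1) = π·p₁ + (1−π)·p₀ = 0.47×0.7018 + 0.53×0.3514 = 0.51609.
Under exogeneity, PAF = [P(Y=1) − p₀] / P(Y=1).
PAF = (0.51609 − 0.3514) / 0.51609 ≈ 0.3191

PAF ≈ 0.319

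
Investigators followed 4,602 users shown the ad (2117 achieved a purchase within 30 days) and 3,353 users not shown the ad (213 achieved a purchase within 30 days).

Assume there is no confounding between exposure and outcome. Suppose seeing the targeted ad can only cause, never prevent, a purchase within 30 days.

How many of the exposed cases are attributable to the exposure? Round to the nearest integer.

p₁ = P(outcome | exposed) = 2117/4602 = 0.46002
p₀ = P(outcome | unexposed) = 213/3353 = 0.063525
PN = (p₁ − p₀)/p₁ = (0.46002 − 0.063525) / 0.46002 ≈ 0.86191.
Attributable cases ≈ PN × (exposed cases) = 0.86191 × 2117 ≈ 1824.66.

about 1825 cases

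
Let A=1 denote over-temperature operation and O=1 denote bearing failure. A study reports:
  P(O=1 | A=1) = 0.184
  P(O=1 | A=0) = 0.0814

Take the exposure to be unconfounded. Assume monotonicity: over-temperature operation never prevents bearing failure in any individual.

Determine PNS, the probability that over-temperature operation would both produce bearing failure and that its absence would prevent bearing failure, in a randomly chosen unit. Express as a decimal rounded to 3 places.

Let p₁ = 0.184, p₀ = 0.0814.
Under exogeneity and monotonicity, PNS = p₁ − p₀.
PNS = 0.184 − 0.0814 = 0.1026

PNS ≈ 0.103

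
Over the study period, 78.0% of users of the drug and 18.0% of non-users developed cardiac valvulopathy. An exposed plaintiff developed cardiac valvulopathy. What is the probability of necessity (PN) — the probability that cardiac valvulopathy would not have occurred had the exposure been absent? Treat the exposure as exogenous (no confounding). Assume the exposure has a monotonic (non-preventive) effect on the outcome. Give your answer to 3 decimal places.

p₁ = 0.78, p₀ = 0.18.
Under exogeneity and monotonicity, PN = (p₁ − p₀) / p₁.
PN = (0.78 − 0.18) / 0.78 = 0.6 / 0.78 ≈ 0.7692

PN ≈ 0.769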